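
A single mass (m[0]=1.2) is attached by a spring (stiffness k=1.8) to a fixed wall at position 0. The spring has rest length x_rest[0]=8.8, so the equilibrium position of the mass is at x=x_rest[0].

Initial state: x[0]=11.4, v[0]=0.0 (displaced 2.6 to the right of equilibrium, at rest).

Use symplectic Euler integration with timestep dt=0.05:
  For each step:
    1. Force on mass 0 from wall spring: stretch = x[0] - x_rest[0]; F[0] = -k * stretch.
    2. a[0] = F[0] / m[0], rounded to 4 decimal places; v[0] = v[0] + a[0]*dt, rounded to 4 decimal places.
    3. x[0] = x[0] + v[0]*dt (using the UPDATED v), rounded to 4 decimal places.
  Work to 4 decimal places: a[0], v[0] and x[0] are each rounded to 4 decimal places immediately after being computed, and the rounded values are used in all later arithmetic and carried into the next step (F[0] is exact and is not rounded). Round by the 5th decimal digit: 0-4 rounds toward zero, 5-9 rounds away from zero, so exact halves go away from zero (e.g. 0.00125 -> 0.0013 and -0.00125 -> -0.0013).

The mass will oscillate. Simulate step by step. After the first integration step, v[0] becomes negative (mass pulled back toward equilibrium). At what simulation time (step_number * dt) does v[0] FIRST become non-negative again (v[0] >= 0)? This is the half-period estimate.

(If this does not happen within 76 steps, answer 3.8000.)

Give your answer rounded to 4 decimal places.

Step 0: x=[11.4000] v=[0.0000]
Step 1: x=[11.3903] v=[-0.1950]
Step 2: x=[11.3708] v=[-0.3893]
Step 3: x=[11.3417] v=[-0.5821]
Step 4: x=[11.3031] v=[-0.7727]
Step 5: x=[11.2551] v=[-0.9604]
Step 6: x=[11.1979] v=[-1.1445]
Step 7: x=[11.1317] v=[-1.3243]
Step 8: x=[11.0567] v=[-1.4992]
Step 9: x=[10.9733] v=[-1.6685]
Step 10: x=[10.8817] v=[-1.8315]
Step 11: x=[10.7823] v=[-1.9876]
Step 12: x=[10.6755] v=[-2.1363]
Step 13: x=[10.5617] v=[-2.2770]
Step 14: x=[10.4412] v=[-2.4091]
Step 15: x=[10.3146] v=[-2.5322]
Step 16: x=[10.1823] v=[-2.6458]
Step 17: x=[10.0448] v=[-2.7495]
Step 18: x=[9.9027] v=[-2.8429]
Step 19: x=[9.7564] v=[-2.9256]
Step 20: x=[9.6065] v=[-2.9973]
Step 21: x=[9.4536] v=[-3.0578]
Step 22: x=[9.2983] v=[-3.1068]
Step 23: x=[9.1411] v=[-3.1442]
Step 24: x=[8.9826] v=[-3.1698]
Step 25: x=[8.8234] v=[-3.1835]
Step 26: x=[8.6641] v=[-3.1853]
Step 27: x=[8.5053] v=[-3.1751]
Step 28: x=[8.3477] v=[-3.1530]
Step 29: x=[8.1917] v=[-3.1191]
Step 30: x=[8.0380] v=[-3.0735]
Step 31: x=[7.8872] v=[-3.0164]
Step 32: x=[7.7398] v=[-2.9479]
Step 33: x=[7.5964] v=[-2.8684]
Step 34: x=[7.4575] v=[-2.7781]
Step 35: x=[7.3236] v=[-2.6774]
Step 36: x=[7.1953] v=[-2.5667]
Step 37: x=[7.0730] v=[-2.4463]
Step 38: x=[6.9572] v=[-2.3168]
Step 39: x=[6.8483] v=[-2.1786]
Step 40: x=[6.7467] v=[-2.0322]
Step 41: x=[6.6528] v=[-1.8782]
Step 42: x=[6.5669] v=[-1.7172]
Step 43: x=[6.4894] v=[-1.5497]
Step 44: x=[6.4206] v=[-1.3764]
Step 45: x=[6.3607] v=[-1.1979]
Step 46: x=[6.3100] v=[-1.0150]
Step 47: x=[6.2686] v=[-0.8283]
Step 48: x=[6.2367] v=[-0.6384]
Step 49: x=[6.2144] v=[-0.4462]
Step 50: x=[6.2018] v=[-0.2523]
Step 51: x=[6.1989] v=[-0.0574]
Step 52: x=[6.2058] v=[0.1377]
First v>=0 after going negative at step 52, time=2.6000

Answer: 2.6000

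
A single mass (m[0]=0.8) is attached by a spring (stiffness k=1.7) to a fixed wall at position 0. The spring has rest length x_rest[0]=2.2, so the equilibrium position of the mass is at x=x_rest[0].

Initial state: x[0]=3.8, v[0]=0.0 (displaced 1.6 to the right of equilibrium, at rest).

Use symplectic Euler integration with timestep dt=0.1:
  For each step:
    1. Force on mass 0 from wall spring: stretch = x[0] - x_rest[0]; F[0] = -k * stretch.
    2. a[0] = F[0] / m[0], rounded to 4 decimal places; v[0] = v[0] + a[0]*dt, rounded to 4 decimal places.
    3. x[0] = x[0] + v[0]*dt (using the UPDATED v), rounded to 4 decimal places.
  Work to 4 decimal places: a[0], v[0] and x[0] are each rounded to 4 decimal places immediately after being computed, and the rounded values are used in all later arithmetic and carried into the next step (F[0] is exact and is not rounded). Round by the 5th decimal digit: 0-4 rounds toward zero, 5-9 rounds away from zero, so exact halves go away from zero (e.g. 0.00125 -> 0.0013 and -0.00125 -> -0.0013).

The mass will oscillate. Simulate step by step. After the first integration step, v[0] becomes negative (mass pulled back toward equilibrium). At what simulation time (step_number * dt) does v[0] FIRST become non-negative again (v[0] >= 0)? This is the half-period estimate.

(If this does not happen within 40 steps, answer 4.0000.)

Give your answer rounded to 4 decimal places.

Answer: 2.2000

Derivation:
Step 0: x=[3.8000] v=[0.0000]
Step 1: x=[3.7660] v=[-0.3400]
Step 2: x=[3.6987] v=[-0.6728]
Step 3: x=[3.5996] v=[-0.9913]
Step 4: x=[3.4707] v=[-1.2887]
Step 5: x=[3.3148] v=[-1.5587]
Step 6: x=[3.1352] v=[-1.7956]
Step 7: x=[2.9358] v=[-1.9943]
Step 8: x=[2.7207] v=[-2.1507]
Step 9: x=[2.4946] v=[-2.2614]
Step 10: x=[2.2622] v=[-2.3240]
Step 11: x=[2.0285] v=[-2.3372]
Step 12: x=[1.7984] v=[-2.3008]
Step 13: x=[1.5769] v=[-2.2155]
Step 14: x=[1.3686] v=[-2.0831]
Step 15: x=[1.1780] v=[-1.9064]
Step 16: x=[1.0091] v=[-1.6892]
Step 17: x=[0.8655] v=[-1.4361]
Step 18: x=[0.7503] v=[-1.1525]
Step 19: x=[0.6659] v=[-0.8444]
Step 20: x=[0.6141] v=[-0.5184]
Step 21: x=[0.5960] v=[-0.1814]
Step 22: x=[0.6120] v=[0.1595]
First v>=0 after going negative at step 22, time=2.2000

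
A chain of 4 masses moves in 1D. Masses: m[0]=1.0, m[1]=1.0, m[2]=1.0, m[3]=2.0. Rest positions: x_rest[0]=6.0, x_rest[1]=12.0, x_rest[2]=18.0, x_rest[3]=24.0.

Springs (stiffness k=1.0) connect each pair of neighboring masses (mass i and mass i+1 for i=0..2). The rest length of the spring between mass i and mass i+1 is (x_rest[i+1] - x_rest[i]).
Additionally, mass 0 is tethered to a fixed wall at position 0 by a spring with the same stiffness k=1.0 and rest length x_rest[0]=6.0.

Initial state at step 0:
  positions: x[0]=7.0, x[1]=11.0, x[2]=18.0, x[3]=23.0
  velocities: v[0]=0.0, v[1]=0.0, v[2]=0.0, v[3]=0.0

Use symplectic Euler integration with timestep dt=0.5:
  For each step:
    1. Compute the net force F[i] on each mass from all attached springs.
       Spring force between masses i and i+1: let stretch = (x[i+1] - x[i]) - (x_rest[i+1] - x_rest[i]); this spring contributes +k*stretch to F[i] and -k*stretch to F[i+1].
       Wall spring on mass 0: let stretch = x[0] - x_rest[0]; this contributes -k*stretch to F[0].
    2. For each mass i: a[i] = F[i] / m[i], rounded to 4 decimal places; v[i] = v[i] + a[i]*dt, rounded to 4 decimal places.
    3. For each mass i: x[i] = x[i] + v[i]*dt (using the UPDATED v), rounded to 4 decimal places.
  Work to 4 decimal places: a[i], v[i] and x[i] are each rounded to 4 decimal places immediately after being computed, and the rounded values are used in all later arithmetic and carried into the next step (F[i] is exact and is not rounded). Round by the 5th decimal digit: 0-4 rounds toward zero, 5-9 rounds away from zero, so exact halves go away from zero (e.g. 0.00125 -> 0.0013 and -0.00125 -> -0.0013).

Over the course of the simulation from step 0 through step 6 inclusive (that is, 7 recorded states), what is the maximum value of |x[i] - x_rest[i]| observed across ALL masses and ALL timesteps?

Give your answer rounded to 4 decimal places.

Answer: 1.7094

Derivation:
Step 0: x=[7.0000 11.0000 18.0000 23.0000] v=[0.0000 0.0000 0.0000 0.0000]
Step 1: x=[6.2500 11.7500 17.5000 23.1250] v=[-1.5000 1.5000 -1.0000 0.2500]
Step 2: x=[5.3125 12.5625 16.9688 23.2969] v=[-1.8750 1.6250 -1.0625 0.3438]
Step 3: x=[4.8594 12.6641 16.9180 23.4278] v=[-0.9063 0.2032 -0.1016 0.2618]
Step 4: x=[5.1426 11.8780 17.4312 23.4950] v=[0.5664 -1.5722 1.0264 0.1344]
Step 5: x=[5.8240 10.7964 18.0721 23.5543] v=[1.3628 -2.1633 1.2817 0.1185]
Step 6: x=[6.2925 10.2906 18.2646 23.6783] v=[0.9370 -1.0117 0.3850 0.2480]
Max displacement = 1.7094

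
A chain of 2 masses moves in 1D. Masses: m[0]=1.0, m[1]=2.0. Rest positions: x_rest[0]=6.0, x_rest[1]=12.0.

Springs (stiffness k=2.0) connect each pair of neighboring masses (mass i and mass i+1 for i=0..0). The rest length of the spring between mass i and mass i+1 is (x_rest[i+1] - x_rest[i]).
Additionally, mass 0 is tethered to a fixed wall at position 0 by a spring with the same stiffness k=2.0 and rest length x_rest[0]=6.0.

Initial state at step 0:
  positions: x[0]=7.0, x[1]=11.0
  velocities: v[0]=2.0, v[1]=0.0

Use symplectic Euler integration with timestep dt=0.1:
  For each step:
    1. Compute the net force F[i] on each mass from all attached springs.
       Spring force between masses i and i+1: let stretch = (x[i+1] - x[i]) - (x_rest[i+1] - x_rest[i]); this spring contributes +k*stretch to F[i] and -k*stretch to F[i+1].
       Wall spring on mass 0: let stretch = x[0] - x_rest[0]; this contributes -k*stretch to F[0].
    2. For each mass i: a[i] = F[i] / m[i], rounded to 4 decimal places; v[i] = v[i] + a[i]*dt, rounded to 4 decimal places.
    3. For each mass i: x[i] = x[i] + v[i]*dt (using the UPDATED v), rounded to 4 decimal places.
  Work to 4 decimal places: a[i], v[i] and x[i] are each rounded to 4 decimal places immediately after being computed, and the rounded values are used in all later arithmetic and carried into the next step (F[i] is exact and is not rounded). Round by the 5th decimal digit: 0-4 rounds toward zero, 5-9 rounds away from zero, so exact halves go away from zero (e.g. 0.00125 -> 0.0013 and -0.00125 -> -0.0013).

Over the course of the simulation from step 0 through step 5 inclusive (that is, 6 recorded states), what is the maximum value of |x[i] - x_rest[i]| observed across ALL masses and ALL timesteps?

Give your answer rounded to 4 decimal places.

Answer: 1.2222

Derivation:
Step 0: x=[7.0000 11.0000] v=[2.0000 0.0000]
Step 1: x=[7.1400 11.0200] v=[1.4000 0.2000]
Step 2: x=[7.2148 11.0612] v=[0.7480 0.4120]
Step 3: x=[7.2222 11.1239] v=[0.0743 0.6274]
Step 4: x=[7.1632 11.2076] v=[-0.5898 0.8372]
Step 5: x=[7.0418 11.3109] v=[-1.2136 1.0328]
Max displacement = 1.2222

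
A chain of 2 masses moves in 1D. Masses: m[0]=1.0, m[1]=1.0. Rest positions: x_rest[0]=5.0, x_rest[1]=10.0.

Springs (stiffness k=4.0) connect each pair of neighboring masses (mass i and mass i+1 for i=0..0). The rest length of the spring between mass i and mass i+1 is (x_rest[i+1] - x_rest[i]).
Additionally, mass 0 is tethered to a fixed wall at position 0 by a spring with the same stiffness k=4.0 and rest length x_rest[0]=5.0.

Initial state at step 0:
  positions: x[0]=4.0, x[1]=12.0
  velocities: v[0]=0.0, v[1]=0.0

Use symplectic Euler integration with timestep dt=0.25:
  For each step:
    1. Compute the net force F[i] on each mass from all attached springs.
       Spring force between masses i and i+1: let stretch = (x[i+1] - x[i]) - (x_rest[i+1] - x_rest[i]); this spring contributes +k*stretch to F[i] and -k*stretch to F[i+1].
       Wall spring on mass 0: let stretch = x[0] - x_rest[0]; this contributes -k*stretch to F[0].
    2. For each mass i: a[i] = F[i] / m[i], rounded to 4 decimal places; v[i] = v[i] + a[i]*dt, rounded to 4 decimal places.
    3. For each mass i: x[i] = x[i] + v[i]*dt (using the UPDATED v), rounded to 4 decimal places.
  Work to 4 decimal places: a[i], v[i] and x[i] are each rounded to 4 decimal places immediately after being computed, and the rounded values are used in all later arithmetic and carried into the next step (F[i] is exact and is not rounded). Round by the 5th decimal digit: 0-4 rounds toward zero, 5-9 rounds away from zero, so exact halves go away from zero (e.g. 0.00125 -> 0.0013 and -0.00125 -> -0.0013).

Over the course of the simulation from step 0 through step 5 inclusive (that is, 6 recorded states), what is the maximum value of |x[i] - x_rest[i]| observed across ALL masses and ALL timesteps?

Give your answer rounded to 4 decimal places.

Answer: 2.0156

Derivation:
Step 0: x=[4.0000 12.0000] v=[0.0000 0.0000]
Step 1: x=[5.0000 11.2500] v=[4.0000 -3.0000]
Step 2: x=[6.3125 10.1875] v=[5.2500 -4.2500]
Step 3: x=[7.0156 9.4063] v=[2.8125 -3.1250]
Step 4: x=[6.5625 9.2774] v=[-1.8124 -0.5157]
Step 5: x=[5.1475 9.7198] v=[-5.6600 1.7694]
Max displacement = 2.0156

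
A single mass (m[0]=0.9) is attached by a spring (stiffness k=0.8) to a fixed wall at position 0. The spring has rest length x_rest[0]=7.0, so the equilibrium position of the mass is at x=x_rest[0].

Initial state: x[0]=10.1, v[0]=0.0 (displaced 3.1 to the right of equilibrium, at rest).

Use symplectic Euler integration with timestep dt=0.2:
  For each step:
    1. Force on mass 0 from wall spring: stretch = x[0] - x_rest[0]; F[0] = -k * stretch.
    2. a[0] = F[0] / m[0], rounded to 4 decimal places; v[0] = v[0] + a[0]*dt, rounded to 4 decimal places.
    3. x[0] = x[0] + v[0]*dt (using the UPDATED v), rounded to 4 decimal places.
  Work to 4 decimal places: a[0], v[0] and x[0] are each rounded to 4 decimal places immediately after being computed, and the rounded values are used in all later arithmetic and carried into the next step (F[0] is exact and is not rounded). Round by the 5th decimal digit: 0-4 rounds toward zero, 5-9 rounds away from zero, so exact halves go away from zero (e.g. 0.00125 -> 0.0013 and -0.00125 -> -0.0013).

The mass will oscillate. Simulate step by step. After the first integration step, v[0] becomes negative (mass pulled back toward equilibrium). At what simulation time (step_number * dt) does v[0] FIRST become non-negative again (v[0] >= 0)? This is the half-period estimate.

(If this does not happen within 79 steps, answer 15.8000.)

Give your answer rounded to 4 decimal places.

Answer: 3.4000

Derivation:
Step 0: x=[10.1000] v=[0.0000]
Step 1: x=[9.9898] v=[-0.5511]
Step 2: x=[9.7733] v=[-1.0826]
Step 3: x=[9.4582] v=[-1.5756]
Step 4: x=[9.0557] v=[-2.0126]
Step 5: x=[8.5801] v=[-2.3781]
Step 6: x=[8.0483] v=[-2.6590]
Step 7: x=[7.4792] v=[-2.8454]
Step 8: x=[6.8931] v=[-2.9306]
Step 9: x=[6.3108] v=[-2.9116]
Step 10: x=[5.7530] v=[-2.7891]
Step 11: x=[5.2395] v=[-2.5674]
Step 12: x=[4.7886] v=[-2.2544]
Step 13: x=[4.4163] v=[-1.8613]
Step 14: x=[4.1359] v=[-1.4020]
Step 15: x=[3.9573] v=[-0.8928]
Step 16: x=[3.8869] v=[-0.3519]
Step 17: x=[3.9272] v=[0.2015]
First v>=0 after going negative at step 17, time=3.4000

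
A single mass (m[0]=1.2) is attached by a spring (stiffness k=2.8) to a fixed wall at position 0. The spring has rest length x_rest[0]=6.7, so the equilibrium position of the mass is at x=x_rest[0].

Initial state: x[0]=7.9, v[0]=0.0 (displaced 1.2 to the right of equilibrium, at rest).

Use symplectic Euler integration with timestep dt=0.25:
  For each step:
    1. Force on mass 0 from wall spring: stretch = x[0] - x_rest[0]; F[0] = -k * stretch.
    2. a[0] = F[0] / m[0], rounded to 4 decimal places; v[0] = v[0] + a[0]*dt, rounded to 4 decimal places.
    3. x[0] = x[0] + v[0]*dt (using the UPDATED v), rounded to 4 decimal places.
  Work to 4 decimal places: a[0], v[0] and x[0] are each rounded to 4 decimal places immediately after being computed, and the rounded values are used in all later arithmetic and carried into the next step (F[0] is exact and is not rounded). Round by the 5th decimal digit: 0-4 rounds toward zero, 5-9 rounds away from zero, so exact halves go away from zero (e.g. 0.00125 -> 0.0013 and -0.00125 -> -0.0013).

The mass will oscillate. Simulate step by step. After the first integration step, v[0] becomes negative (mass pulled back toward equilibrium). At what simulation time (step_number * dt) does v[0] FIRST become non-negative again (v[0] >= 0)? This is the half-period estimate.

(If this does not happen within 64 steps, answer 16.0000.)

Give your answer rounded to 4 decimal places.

Answer: 2.2500

Derivation:
Step 0: x=[7.9000] v=[0.0000]
Step 1: x=[7.7250] v=[-0.7000]
Step 2: x=[7.4005] v=[-1.2979]
Step 3: x=[6.9739] v=[-1.7065]
Step 4: x=[6.5073] v=[-1.8663]
Step 5: x=[6.0688] v=[-1.7539]
Step 6: x=[5.7224] v=[-1.3857]
Step 7: x=[5.5186] v=[-0.8154]
Step 8: x=[5.4870] v=[-0.1263]
Step 9: x=[5.6323] v=[0.5813]
First v>=0 after going negative at step 9, time=2.2500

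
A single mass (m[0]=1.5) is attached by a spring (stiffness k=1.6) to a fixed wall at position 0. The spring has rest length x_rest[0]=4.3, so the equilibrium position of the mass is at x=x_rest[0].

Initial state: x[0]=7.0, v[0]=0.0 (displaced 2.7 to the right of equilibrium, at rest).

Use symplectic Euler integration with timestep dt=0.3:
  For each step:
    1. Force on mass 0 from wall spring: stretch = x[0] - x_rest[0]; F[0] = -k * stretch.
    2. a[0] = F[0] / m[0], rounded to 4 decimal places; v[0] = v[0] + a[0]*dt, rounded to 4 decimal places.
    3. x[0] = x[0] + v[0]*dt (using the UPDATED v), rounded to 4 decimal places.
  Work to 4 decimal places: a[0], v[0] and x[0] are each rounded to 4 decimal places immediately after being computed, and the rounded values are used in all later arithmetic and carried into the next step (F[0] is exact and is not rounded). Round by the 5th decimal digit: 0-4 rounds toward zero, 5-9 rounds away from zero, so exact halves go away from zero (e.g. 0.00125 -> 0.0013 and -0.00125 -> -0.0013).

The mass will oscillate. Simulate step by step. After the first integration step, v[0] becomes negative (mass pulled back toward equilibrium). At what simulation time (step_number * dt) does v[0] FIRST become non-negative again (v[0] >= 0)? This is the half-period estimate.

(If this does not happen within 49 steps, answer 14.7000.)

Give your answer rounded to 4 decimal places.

Answer: 3.3000

Derivation:
Step 0: x=[7.0000] v=[0.0000]
Step 1: x=[6.7408] v=[-0.8640]
Step 2: x=[6.2473] v=[-1.6451]
Step 3: x=[5.5668] v=[-2.2682]
Step 4: x=[4.7647] v=[-2.6736]
Step 5: x=[3.9180] v=[-2.8223]
Step 6: x=[3.1080] v=[-2.7001]
Step 7: x=[2.4124] v=[-2.3187]
Step 8: x=[1.8980] v=[-1.7147]
Step 9: x=[1.6142] v=[-0.9461]
Step 10: x=[1.5882] v=[-0.0866]
Step 11: x=[1.8226] v=[0.7812]
First v>=0 after going negative at step 11, time=3.3000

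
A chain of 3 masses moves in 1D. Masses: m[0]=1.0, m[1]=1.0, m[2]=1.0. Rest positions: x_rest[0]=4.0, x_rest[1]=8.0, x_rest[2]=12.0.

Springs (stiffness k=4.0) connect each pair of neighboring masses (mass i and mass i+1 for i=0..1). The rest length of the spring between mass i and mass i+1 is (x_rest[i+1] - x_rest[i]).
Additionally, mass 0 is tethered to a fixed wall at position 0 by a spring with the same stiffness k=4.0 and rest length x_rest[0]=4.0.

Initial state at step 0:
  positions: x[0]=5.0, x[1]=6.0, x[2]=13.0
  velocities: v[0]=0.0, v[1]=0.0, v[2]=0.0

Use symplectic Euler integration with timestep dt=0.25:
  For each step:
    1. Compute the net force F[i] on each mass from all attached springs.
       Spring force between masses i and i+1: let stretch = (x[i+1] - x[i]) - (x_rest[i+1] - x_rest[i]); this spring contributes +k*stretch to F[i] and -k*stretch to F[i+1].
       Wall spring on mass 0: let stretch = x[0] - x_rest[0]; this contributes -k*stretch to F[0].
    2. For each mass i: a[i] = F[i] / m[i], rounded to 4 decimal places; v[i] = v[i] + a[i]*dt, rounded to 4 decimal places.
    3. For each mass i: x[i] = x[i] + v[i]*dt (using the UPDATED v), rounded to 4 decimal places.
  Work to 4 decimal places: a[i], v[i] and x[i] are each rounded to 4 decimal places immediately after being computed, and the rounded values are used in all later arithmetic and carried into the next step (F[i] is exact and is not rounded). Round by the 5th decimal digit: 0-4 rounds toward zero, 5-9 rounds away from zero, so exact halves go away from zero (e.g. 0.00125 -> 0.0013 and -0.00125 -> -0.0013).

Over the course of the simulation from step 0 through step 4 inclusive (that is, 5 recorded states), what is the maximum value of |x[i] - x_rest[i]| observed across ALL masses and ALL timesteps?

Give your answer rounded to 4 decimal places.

Answer: 2.0156

Derivation:
Step 0: x=[5.0000 6.0000 13.0000] v=[0.0000 0.0000 0.0000]
Step 1: x=[4.0000 7.5000 12.2500] v=[-4.0000 6.0000 -3.0000]
Step 2: x=[2.8750 9.3125 11.3125] v=[-4.5000 7.2500 -3.7500]
Step 3: x=[2.6406 10.0156 10.8750] v=[-0.9375 2.8125 -1.7500]
Step 4: x=[3.5898 9.0898 11.2227] v=[3.7969 -3.7031 1.3906]
Max displacement = 2.0156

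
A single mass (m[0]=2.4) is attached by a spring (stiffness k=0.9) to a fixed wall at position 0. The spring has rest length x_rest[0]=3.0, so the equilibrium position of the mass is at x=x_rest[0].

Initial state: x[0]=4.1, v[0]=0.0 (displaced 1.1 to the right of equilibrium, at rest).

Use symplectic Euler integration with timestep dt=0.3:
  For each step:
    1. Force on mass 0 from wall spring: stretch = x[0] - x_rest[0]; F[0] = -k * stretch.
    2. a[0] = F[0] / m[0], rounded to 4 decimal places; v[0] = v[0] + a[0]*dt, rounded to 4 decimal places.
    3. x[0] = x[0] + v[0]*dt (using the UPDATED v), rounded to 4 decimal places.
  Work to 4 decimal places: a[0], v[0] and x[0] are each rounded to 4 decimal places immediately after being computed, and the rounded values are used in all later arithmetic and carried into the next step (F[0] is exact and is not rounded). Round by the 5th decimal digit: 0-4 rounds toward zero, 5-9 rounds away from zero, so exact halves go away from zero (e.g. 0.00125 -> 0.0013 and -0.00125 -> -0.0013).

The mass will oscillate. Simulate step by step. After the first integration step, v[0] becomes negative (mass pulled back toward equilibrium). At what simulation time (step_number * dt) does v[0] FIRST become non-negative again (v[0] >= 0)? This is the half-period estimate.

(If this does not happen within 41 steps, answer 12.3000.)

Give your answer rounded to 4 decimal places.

Step 0: x=[4.1000] v=[0.0000]
Step 1: x=[4.0629] v=[-0.1238]
Step 2: x=[3.9899] v=[-0.2434]
Step 3: x=[3.8835] v=[-0.3548]
Step 4: x=[3.7472] v=[-0.4542]
Step 5: x=[3.5857] v=[-0.5383]
Step 6: x=[3.4044] v=[-0.6042]
Step 7: x=[3.2095] v=[-0.6497]
Step 8: x=[3.0075] v=[-0.6733]
Step 9: x=[2.8053] v=[-0.6741]
Step 10: x=[2.6096] v=[-0.6522]
Step 11: x=[2.4271] v=[-0.6083]
Step 12: x=[2.2639] v=[-0.5439]
Step 13: x=[2.1256] v=[-0.4611]
Step 14: x=[2.0168] v=[-0.3627]
Step 15: x=[1.9412] v=[-0.2521]
Step 16: x=[1.9013] v=[-0.1330]
Step 17: x=[1.8985] v=[-0.0094]
Step 18: x=[1.9329] v=[0.1145]
First v>=0 after going negative at step 18, time=5.4000

Answer: 5.4000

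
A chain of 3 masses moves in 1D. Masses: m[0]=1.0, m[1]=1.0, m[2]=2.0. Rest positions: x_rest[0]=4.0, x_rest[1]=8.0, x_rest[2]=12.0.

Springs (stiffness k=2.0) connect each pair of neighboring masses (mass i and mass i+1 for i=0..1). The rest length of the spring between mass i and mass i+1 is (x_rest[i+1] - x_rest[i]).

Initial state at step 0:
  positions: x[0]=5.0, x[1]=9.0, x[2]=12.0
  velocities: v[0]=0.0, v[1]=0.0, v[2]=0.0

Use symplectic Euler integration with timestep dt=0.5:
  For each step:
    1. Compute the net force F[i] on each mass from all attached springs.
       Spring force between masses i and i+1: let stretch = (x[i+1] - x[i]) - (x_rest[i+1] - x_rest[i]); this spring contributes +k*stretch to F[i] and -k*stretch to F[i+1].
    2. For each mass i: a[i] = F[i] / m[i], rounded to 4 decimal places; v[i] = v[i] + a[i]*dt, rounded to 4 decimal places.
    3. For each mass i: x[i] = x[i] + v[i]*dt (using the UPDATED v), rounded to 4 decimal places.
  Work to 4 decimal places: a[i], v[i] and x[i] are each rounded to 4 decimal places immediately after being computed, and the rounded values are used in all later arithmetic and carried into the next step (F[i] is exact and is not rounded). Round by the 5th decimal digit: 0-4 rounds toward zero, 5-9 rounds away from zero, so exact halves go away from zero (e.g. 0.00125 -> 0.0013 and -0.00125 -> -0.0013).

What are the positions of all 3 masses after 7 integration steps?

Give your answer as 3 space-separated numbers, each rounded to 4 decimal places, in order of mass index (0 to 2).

Step 0: x=[5.0000 9.0000 12.0000] v=[0.0000 0.0000 0.0000]
Step 1: x=[5.0000 8.5000 12.2500] v=[0.0000 -1.0000 0.5000]
Step 2: x=[4.7500 8.1250 12.5625] v=[-0.5000 -0.7500 0.6250]
Step 3: x=[4.1875 8.2813 12.7657] v=[-1.1250 0.3125 0.4063]
Step 4: x=[3.6719 8.6329 12.8478] v=[-1.0312 0.7031 0.1641]
Step 5: x=[3.6368 8.6114 12.8762] v=[-0.0702 -0.0430 0.0567]
Step 6: x=[4.0890 8.2350 12.8384] v=[0.9044 -0.7528 -0.0757]
Step 7: x=[4.6142 8.0873 12.6497] v=[1.0504 -0.2954 -0.3774]

Answer: 4.6142 8.0873 12.6497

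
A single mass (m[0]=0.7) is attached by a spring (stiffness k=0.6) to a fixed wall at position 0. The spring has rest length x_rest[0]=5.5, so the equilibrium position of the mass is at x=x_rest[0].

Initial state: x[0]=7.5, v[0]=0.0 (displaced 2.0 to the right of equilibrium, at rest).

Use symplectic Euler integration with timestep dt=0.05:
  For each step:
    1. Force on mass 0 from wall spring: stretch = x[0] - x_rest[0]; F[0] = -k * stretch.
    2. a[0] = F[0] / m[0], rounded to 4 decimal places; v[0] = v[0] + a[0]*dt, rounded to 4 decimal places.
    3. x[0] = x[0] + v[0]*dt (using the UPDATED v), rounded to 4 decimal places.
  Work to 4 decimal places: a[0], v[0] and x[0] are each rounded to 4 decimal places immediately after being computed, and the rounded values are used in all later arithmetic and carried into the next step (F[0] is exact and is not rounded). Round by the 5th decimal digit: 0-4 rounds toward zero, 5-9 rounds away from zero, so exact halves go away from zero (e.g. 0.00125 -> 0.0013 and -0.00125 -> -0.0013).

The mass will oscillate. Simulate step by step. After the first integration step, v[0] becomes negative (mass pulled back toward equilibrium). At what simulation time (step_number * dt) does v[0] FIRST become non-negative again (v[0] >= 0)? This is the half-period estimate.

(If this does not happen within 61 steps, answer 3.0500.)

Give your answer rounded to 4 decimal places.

Answer: 3.0500

Derivation:
Step 0: x=[7.5000] v=[0.0000]
Step 1: x=[7.4957] v=[-0.0857]
Step 2: x=[7.4871] v=[-0.1712]
Step 3: x=[7.4743] v=[-0.2564]
Step 4: x=[7.4573] v=[-0.3410]
Step 5: x=[7.4361] v=[-0.4249]
Step 6: x=[7.4107] v=[-0.5079]
Step 7: x=[7.3812] v=[-0.5898]
Step 8: x=[7.3477] v=[-0.6704]
Step 9: x=[7.3102] v=[-0.7496]
Step 10: x=[7.2688] v=[-0.8272]
Step 11: x=[7.2237] v=[-0.9030]
Step 12: x=[7.1749] v=[-0.9769]
Step 13: x=[7.1225] v=[-1.0487]
Step 14: x=[7.0666] v=[-1.1182]
Step 15: x=[7.0073] v=[-1.1853]
Step 16: x=[6.9448] v=[-1.2499]
Step 17: x=[6.8792] v=[-1.3118]
Step 18: x=[6.8107] v=[-1.3709]
Step 19: x=[6.7393] v=[-1.4271]
Step 20: x=[6.6653] v=[-1.4802]
Step 21: x=[6.5888] v=[-1.5301]
Step 22: x=[6.5100] v=[-1.5768]
Step 23: x=[6.4290] v=[-1.6201]
Step 24: x=[6.3460] v=[-1.6599]
Step 25: x=[6.2612] v=[-1.6962]
Step 26: x=[6.1748] v=[-1.7288]
Step 27: x=[6.0869] v=[-1.7577]
Step 28: x=[5.9978] v=[-1.7829]
Step 29: x=[5.9076] v=[-1.8042]
Step 30: x=[5.8165] v=[-1.8217]
Step 31: x=[5.7247] v=[-1.8353]
Step 32: x=[5.6325] v=[-1.8449]
Step 33: x=[5.5400] v=[-1.8506]
Step 34: x=[5.4474] v=[-1.8523]
Step 35: x=[5.3549] v=[-1.8500]
Step 36: x=[5.2627] v=[-1.8438]
Step 37: x=[5.1710] v=[-1.8336]
Step 38: x=[5.0800] v=[-1.8195]
Step 39: x=[4.9899] v=[-1.8015]
Step 40: x=[4.9009] v=[-1.7796]
Step 41: x=[4.8132] v=[-1.7539]
Step 42: x=[4.7270] v=[-1.7245]
Step 43: x=[4.6424] v=[-1.6914]
Step 44: x=[4.5597] v=[-1.6546]
Step 45: x=[4.4790] v=[-1.6143]
Step 46: x=[4.4005] v=[-1.5705]
Step 47: x=[4.3243] v=[-1.5234]
Step 48: x=[4.2507] v=[-1.4730]
Step 49: x=[4.1797] v=[-1.4195]
Step 50: x=[4.1116] v=[-1.3629]
Step 51: x=[4.0464] v=[-1.3034]
Step 52: x=[3.9843] v=[-1.2411]
Step 53: x=[3.9255] v=[-1.1761]
Step 54: x=[3.8701] v=[-1.1086]
Step 55: x=[3.8182] v=[-1.0387]
Step 56: x=[3.7699] v=[-0.9666]
Step 57: x=[3.7253] v=[-0.8925]
Step 58: x=[3.6845] v=[-0.8164]
Step 59: x=[3.6476] v=[-0.7386]
Step 60: x=[3.6146] v=[-0.6592]
Step 61: x=[3.5857] v=[-0.5784]
v[0] did not become non-negative within 61 steps; using fallback time=3.0500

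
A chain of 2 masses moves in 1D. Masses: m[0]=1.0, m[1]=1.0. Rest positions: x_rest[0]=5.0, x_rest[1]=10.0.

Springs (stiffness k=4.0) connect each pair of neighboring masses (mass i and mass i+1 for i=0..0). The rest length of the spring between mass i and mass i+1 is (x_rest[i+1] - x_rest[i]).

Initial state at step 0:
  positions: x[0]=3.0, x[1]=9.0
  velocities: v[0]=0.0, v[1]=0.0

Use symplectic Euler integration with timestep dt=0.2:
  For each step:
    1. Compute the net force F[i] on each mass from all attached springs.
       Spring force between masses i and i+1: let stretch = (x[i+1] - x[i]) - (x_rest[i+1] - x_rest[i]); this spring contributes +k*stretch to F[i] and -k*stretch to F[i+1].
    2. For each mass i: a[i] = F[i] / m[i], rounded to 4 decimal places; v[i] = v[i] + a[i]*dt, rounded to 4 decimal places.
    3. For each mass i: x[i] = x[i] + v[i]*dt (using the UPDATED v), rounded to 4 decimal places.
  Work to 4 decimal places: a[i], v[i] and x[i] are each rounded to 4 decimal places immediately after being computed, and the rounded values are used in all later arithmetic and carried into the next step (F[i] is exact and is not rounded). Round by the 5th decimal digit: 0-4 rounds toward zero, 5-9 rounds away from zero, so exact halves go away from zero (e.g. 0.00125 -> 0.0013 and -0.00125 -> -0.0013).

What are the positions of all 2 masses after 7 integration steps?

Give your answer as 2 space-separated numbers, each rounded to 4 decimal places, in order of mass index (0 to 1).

Step 0: x=[3.0000 9.0000] v=[0.0000 0.0000]
Step 1: x=[3.1600 8.8400] v=[0.8000 -0.8000]
Step 2: x=[3.4288 8.5712] v=[1.3440 -1.3440]
Step 3: x=[3.7204 8.2796] v=[1.4579 -1.4579]
Step 4: x=[3.9415 8.0585] v=[1.1053 -1.1053]
Step 5: x=[4.0213 7.9787] v=[0.3989 -0.3989]
Step 6: x=[3.9343 8.0657] v=[-0.4352 0.4352]
Step 7: x=[3.7083 8.2917] v=[-1.1301 1.1301]

Answer: 3.7083 8.2917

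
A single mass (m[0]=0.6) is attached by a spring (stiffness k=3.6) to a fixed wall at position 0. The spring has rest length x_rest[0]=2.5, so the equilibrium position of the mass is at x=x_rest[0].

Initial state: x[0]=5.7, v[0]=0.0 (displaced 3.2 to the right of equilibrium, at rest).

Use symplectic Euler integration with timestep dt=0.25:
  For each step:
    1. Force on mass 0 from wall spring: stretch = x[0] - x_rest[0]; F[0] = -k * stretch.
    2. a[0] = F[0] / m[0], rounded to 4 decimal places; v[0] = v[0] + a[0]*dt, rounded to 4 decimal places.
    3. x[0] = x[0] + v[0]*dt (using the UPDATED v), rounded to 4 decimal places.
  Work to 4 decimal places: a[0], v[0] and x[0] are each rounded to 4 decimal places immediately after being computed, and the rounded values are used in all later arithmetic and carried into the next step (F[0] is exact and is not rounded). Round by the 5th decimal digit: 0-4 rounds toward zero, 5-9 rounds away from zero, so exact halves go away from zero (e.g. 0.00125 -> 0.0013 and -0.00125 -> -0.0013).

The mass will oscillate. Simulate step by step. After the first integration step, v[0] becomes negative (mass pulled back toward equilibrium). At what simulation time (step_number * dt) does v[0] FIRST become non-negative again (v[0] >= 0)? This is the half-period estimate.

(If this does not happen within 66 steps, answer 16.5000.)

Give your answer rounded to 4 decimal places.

Answer: 1.5000

Derivation:
Step 0: x=[5.7000] v=[0.0000]
Step 1: x=[4.5000] v=[-4.8000]
Step 2: x=[2.5500] v=[-7.8000]
Step 3: x=[0.5813] v=[-7.8750]
Step 4: x=[-0.6680] v=[-4.9970]
Step 5: x=[-0.7293] v=[-0.2450]
Step 6: x=[0.4205] v=[4.5990]
First v>=0 after going negative at step 6, time=1.5000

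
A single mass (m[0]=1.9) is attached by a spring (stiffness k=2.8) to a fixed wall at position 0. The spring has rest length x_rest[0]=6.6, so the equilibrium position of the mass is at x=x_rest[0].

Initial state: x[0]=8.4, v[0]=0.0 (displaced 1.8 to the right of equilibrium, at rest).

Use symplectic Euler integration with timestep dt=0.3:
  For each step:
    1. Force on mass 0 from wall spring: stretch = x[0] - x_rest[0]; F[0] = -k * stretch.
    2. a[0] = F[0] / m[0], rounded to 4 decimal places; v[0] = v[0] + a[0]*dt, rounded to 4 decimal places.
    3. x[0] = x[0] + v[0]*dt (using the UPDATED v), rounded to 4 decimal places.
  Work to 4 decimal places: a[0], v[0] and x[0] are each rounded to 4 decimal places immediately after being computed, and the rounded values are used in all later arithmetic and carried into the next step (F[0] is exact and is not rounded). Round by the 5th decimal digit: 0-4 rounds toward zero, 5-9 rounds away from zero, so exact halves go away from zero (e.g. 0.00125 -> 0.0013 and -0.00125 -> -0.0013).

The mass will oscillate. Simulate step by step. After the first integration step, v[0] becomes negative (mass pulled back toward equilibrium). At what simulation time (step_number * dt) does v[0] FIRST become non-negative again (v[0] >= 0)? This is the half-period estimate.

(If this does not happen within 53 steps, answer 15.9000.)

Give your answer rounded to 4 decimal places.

Answer: 2.7000

Derivation:
Step 0: x=[8.4000] v=[0.0000]
Step 1: x=[8.1613] v=[-0.7958]
Step 2: x=[7.7155] v=[-1.4861]
Step 3: x=[7.1217] v=[-1.9793]
Step 4: x=[6.4587] v=[-2.2099]
Step 5: x=[5.8145] v=[-2.1474]
Step 6: x=[5.2745] v=[-1.8001]
Step 7: x=[4.9103] v=[-1.2141]
Step 8: x=[4.7702] v=[-0.4671]
Step 9: x=[4.8728] v=[0.3419]
First v>=0 after going negative at step 9, time=2.7000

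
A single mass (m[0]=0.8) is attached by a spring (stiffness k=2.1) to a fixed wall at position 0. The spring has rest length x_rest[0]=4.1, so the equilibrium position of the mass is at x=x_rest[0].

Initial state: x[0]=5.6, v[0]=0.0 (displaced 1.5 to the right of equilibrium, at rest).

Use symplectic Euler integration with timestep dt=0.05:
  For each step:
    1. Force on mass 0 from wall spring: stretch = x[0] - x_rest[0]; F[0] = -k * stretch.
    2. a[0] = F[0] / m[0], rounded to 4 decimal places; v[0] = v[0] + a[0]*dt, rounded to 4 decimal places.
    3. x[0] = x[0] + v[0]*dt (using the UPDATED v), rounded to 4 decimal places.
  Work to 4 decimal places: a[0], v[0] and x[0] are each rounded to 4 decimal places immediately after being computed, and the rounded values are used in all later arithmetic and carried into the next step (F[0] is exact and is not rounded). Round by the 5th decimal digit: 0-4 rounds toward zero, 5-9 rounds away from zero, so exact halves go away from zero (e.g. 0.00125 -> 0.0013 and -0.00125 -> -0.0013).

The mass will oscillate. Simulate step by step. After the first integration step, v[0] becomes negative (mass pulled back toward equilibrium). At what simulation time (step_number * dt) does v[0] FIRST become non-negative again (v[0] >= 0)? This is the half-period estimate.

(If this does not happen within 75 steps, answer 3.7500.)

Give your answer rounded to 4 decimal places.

Answer: 1.9500

Derivation:
Step 0: x=[5.6000] v=[0.0000]
Step 1: x=[5.5902] v=[-0.1969]
Step 2: x=[5.5706] v=[-0.3925]
Step 3: x=[5.5413] v=[-0.5855]
Step 4: x=[5.5026] v=[-0.7747]
Step 5: x=[5.4547] v=[-0.9588]
Step 6: x=[5.3979] v=[-1.1366]
Step 7: x=[5.3326] v=[-1.3070]
Step 8: x=[5.2592] v=[-1.4688]
Step 9: x=[5.1782] v=[-1.6209]
Step 10: x=[5.0901] v=[-1.7624]
Step 11: x=[4.9955] v=[-1.8924]
Step 12: x=[4.8950] v=[-2.0099]
Step 13: x=[4.7893] v=[-2.1142]
Step 14: x=[4.6791] v=[-2.2047]
Step 15: x=[4.5651] v=[-2.2807]
Step 16: x=[4.4480] v=[-2.3417]
Step 17: x=[4.3286] v=[-2.3874]
Step 18: x=[4.2077] v=[-2.4174]
Step 19: x=[4.0861] v=[-2.4315]
Step 20: x=[3.9646] v=[-2.4297]
Step 21: x=[3.8440] v=[-2.4119]
Step 22: x=[3.7251] v=[-2.3783]
Step 23: x=[3.6086] v=[-2.3291]
Step 24: x=[3.4954] v=[-2.2646]
Step 25: x=[3.3861] v=[-2.1852]
Step 26: x=[3.2815] v=[-2.0915]
Step 27: x=[3.1823] v=[-1.9841]
Step 28: x=[3.0891] v=[-1.8637]
Step 29: x=[3.0026] v=[-1.7310]
Step 30: x=[2.9233] v=[-1.5870]
Step 31: x=[2.8517] v=[-1.4326]
Step 32: x=[2.7883] v=[-1.2688]
Step 33: x=[2.7335] v=[-1.0966]
Step 34: x=[2.6876] v=[-0.9172]
Step 35: x=[2.6510] v=[-0.7318]
Step 36: x=[2.6239] v=[-0.5416]
Step 37: x=[2.6065] v=[-0.3479]
Step 38: x=[2.5989] v=[-0.1519]
Step 39: x=[2.6012] v=[0.0451]
First v>=0 after going negative at step 39, time=1.9500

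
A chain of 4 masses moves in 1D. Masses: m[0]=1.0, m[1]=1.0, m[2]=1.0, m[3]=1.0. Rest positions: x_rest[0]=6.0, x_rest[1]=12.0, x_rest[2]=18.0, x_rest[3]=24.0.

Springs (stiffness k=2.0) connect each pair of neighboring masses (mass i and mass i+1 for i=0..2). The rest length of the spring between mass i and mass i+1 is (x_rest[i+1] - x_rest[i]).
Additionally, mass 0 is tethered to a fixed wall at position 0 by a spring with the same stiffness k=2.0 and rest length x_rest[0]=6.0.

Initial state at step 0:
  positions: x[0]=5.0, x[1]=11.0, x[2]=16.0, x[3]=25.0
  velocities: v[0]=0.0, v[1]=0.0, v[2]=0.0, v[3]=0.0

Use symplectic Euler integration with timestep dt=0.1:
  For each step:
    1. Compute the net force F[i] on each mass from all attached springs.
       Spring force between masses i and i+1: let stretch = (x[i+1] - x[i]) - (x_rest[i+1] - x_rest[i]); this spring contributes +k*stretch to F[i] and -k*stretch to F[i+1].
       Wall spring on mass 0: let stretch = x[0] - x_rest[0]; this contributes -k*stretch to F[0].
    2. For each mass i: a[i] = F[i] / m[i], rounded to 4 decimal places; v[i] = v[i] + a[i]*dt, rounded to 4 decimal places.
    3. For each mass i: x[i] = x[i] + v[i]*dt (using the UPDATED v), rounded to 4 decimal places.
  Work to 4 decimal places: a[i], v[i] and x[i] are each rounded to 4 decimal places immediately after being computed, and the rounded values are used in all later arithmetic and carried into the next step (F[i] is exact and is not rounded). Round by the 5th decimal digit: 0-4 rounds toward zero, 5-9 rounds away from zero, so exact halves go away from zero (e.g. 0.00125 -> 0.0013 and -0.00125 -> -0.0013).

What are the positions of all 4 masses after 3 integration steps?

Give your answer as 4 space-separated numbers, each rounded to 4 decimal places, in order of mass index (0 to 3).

Answer: 5.1141 10.8938 16.4563 24.6539

Derivation:
Step 0: x=[5.0000 11.0000 16.0000 25.0000] v=[0.0000 0.0000 0.0000 0.0000]
Step 1: x=[5.0200 10.9800 16.0800 24.9400] v=[0.2000 -0.2000 0.8000 -0.6000]
Step 2: x=[5.0588 10.9428 16.2352 24.8228] v=[0.3880 -0.3720 1.5520 -1.1720]
Step 3: x=[5.1141 10.8938 16.4563 24.6539] v=[0.5530 -0.4903 2.2110 -1.6895]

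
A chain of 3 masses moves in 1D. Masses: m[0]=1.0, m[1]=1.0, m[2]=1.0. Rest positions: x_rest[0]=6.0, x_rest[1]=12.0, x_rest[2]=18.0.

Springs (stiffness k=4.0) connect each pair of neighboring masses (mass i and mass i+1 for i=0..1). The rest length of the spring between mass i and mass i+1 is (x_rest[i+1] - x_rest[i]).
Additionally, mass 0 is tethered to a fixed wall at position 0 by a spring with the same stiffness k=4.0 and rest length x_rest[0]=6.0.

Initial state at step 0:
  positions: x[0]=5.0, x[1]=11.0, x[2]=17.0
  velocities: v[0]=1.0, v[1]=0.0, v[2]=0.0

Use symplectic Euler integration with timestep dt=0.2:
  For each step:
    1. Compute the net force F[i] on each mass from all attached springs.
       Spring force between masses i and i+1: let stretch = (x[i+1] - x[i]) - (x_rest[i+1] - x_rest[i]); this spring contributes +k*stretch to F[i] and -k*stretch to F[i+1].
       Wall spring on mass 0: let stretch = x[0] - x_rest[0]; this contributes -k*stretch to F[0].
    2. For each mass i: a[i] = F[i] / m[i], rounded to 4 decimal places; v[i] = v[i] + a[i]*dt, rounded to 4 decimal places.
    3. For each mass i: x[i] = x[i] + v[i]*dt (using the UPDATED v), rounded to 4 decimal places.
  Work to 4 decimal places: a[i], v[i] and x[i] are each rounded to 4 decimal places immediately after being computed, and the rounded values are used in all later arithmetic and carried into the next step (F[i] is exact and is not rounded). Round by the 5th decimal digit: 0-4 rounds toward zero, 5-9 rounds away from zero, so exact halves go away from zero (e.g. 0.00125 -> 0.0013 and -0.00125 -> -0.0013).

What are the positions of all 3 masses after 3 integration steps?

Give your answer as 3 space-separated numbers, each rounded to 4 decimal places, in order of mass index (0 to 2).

Step 0: x=[5.0000 11.0000 17.0000] v=[1.0000 0.0000 0.0000]
Step 1: x=[5.3600 11.0000 17.0000] v=[1.8000 0.0000 0.0000]
Step 2: x=[5.7648 11.0576 17.0000] v=[2.0240 0.2880 0.0000]
Step 3: x=[6.0941 11.2191 17.0092] v=[1.6464 0.8077 0.0461]

Answer: 6.0941 11.2191 17.0092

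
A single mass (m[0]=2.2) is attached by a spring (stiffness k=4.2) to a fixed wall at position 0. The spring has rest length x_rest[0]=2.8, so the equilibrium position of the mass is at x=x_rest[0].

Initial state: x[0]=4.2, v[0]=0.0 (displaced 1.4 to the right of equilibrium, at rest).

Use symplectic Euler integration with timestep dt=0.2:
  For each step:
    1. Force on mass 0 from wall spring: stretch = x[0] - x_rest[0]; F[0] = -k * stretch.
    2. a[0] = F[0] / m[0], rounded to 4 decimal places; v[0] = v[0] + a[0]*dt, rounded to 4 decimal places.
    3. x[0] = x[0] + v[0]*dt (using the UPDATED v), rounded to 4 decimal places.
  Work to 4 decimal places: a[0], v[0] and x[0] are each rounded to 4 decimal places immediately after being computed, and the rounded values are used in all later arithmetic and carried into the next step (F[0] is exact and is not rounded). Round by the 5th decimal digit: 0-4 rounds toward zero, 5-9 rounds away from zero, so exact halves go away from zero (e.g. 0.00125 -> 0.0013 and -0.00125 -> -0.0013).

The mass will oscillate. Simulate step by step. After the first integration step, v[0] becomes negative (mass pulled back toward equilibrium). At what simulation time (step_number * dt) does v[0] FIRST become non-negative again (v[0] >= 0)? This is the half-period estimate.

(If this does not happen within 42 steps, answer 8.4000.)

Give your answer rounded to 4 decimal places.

Step 0: x=[4.2000] v=[0.0000]
Step 1: x=[4.0931] v=[-0.5345]
Step 2: x=[3.8875] v=[-1.0282]
Step 3: x=[3.5988] v=[-1.4434]
Step 4: x=[3.2491] v=[-1.7484]
Step 5: x=[2.8651] v=[-1.9199]
Step 6: x=[2.4761] v=[-1.9448]
Step 7: x=[2.1119] v=[-1.8211]
Step 8: x=[1.8002] v=[-1.5584]
Step 9: x=[1.5649] v=[-1.1767]
Step 10: x=[1.4239] v=[-0.7051]
Step 11: x=[1.3880] v=[-0.1797]
Step 12: x=[1.4599] v=[0.3594]
First v>=0 after going negative at step 12, time=2.4000

Answer: 2.4000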